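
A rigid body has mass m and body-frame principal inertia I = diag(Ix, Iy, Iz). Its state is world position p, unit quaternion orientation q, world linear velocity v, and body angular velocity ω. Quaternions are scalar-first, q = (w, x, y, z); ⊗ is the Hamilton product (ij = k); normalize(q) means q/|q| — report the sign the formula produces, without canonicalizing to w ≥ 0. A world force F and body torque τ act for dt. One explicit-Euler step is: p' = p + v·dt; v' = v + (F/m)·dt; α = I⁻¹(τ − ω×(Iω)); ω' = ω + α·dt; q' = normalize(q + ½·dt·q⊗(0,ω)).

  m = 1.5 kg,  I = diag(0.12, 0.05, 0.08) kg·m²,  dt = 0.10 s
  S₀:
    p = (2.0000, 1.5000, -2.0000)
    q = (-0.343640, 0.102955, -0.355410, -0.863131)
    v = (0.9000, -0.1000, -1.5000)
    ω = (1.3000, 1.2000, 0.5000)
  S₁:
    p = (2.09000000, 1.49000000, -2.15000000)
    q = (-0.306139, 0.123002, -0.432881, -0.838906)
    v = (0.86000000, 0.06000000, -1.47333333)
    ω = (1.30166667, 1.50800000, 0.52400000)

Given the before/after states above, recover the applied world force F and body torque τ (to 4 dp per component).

F = (-0.6000, 2.4000, 0.4000)
τ = (0.0200, 0.1800, -0.0900)

Δω = ω₁−ω₀ = (0.00166667, 0.30800000, 0.02400000)
ω₀×(Iω₀) = (0.0180, 0.0260, -0.1092)
applied torque τ = (0.0200, 0.1800, -0.0900)
v₁ − v₀ = (-0.04000000, 0.16000000, 0.02666667)
applied force F = (-0.6000, 2.4000, 0.4000)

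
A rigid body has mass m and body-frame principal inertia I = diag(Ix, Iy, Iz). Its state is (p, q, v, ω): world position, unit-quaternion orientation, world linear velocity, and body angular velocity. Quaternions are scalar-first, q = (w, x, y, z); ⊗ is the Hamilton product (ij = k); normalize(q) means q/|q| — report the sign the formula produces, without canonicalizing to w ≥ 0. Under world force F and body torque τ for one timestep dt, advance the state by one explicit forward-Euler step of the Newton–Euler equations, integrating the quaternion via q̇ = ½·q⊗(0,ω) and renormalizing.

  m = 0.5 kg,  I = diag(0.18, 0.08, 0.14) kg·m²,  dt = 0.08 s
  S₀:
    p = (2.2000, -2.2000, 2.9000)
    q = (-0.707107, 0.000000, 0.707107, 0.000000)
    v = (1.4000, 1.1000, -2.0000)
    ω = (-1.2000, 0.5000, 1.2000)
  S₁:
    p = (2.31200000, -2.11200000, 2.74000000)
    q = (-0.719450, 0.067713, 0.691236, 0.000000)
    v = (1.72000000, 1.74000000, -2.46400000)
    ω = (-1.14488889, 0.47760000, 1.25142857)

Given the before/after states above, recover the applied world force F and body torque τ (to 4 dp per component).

Δω = ω₁−ω₀ = (0.05511111, -0.02240000, 0.05142857)
precession coupling = (0.0360, -0.0576, 0.0600)
I·α + gyro = (0.1600, -0.0800, 0.1500)
v₁ − v₀ = (0.32000000, 0.64000000, -0.46400000)
m·(v₁−v₀)/dt = (2.0000, 4.0000, -2.9000)

F = (2.0000, 4.0000, -2.9000)
τ = (0.1600, -0.0800, 0.1500)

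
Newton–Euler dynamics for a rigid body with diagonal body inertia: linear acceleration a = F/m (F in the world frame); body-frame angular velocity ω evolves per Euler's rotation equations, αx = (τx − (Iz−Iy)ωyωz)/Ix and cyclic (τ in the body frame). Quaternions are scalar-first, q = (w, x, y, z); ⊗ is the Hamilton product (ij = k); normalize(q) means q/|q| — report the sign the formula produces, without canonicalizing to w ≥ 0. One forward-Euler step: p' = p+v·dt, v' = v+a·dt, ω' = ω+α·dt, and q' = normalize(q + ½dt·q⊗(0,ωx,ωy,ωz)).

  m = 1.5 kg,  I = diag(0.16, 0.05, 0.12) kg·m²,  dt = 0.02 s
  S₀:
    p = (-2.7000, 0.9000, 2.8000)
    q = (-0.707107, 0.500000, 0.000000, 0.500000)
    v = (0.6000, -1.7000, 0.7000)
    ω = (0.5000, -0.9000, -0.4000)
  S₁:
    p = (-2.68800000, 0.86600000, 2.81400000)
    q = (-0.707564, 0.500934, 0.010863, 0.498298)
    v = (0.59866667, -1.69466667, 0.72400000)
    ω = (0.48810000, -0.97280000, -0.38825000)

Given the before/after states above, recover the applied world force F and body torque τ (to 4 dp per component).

ω₁ − ω₀ = (-0.01190000, -0.07280000, 0.01175000)
ω₀×(Iω₀) = (0.0252, -0.0080, 0.0495)
I·α + gyro = (-0.0700, -0.1900, 0.1200)
Δv = v₁−v₀ = (-0.00133333, 0.00533333, 0.02400000)
applied force F = (-0.1000, 0.4000, 1.8000)

F = (-0.1000, 0.4000, 1.8000)
τ = (-0.0700, -0.1900, 0.1200)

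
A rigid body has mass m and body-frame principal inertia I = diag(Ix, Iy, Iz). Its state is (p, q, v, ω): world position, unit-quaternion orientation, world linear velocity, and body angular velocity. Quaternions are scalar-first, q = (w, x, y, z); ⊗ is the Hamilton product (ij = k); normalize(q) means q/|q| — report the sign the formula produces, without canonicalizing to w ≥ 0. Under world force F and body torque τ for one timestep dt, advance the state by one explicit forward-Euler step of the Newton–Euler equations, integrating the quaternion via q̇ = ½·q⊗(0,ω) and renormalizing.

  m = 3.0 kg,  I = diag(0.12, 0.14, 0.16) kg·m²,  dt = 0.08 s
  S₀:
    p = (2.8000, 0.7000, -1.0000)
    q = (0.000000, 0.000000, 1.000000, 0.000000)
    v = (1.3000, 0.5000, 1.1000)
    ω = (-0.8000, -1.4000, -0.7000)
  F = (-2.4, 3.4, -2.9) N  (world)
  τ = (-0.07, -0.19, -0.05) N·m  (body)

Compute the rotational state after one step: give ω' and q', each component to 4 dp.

α = I⁻¹(τ − ω×Iω) = (-0.7467, -1.1971, -0.4525)
ω + α·dt = (-0.8597, -1.4958, -0.7362)
2q̇ = q⊗(0,ω) = (1.4000000, -0.7000000, 0.0000000, 0.8000000)
q' = normalize(q + ½dt·q⊗(0,ω)) = (0.0559, -0.0279, 0.9975, 0.0319)

ω' = (-0.8597, -1.4958, -0.7362)
q' = (0.0559, -0.0279, 0.9975, 0.0319)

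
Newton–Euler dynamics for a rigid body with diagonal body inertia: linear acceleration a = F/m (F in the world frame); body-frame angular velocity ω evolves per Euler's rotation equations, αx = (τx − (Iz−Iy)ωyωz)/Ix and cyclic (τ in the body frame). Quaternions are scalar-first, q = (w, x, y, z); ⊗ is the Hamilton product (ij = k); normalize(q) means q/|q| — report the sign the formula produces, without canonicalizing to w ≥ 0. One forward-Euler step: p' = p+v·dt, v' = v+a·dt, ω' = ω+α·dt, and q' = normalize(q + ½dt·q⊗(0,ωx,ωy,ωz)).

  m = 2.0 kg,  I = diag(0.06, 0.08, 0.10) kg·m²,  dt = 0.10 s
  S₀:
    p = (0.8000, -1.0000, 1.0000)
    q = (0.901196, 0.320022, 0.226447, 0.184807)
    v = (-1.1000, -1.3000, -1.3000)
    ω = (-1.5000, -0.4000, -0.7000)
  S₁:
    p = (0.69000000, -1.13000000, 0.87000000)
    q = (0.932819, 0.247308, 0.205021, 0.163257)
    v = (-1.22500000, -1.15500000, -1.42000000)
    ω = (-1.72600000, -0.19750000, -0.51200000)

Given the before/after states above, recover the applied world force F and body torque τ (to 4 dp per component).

F = (-2.5000, 2.9000, -2.4000)
τ = (-0.1300, 0.1200, 0.2000)

rate change Δω = (-0.22600000, 0.20250000, 0.18800000)
gyro term ω₀×Iω₀ = (0.0056, -0.0420, 0.0120)
I·α + gyro = (-0.1300, 0.1200, 0.2000)
velocity change Δv = (-0.12500000, 0.14500000, -0.12000000)
applied force F = (-2.5000, 2.9000, -2.4000)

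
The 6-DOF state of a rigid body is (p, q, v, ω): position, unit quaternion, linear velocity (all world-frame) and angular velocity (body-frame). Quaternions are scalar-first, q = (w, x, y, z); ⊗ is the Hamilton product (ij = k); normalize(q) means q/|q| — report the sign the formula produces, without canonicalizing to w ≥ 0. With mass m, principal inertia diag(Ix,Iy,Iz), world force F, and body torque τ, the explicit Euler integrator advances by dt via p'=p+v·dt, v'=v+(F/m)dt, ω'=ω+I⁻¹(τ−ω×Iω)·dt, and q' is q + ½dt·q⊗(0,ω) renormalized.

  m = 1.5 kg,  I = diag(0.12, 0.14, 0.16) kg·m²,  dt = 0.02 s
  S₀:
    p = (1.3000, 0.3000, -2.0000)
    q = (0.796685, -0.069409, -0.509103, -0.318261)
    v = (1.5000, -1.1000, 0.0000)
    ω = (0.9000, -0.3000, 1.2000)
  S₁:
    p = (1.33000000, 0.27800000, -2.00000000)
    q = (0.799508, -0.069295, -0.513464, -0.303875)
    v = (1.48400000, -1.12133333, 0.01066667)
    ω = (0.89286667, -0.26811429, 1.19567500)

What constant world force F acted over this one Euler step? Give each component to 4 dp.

velocity change Δv = (-0.01600000, -0.02133333, 0.01066667)
applied force F = (-1.2000, -1.6000, 0.8000)

F = (-1.2000, -1.6000, 0.8000)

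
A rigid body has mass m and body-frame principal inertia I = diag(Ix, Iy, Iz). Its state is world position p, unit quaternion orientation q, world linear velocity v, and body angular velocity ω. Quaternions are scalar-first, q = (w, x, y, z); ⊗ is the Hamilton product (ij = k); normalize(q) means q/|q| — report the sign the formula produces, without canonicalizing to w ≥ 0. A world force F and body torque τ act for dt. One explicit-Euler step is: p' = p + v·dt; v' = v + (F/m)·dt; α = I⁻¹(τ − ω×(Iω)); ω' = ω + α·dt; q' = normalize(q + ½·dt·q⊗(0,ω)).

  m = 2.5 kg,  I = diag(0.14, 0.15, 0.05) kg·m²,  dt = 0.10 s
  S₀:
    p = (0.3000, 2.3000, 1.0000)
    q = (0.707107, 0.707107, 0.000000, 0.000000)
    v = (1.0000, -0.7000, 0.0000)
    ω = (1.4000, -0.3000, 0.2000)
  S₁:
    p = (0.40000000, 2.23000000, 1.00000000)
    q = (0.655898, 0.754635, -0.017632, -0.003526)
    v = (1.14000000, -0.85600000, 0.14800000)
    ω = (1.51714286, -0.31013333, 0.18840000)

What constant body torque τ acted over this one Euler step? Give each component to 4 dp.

Δω = ω₁−ω₀ = (0.11714286, -0.01013333, -0.01160000)
ω₀×(Iω₀) = (0.0060, 0.0252, -0.0042)
τ = I·(Δω/dt) + ω₀×(Iω₀) = (0.1700, 0.0100, -0.0100)

τ = (0.1700, 0.0100, -0.0100)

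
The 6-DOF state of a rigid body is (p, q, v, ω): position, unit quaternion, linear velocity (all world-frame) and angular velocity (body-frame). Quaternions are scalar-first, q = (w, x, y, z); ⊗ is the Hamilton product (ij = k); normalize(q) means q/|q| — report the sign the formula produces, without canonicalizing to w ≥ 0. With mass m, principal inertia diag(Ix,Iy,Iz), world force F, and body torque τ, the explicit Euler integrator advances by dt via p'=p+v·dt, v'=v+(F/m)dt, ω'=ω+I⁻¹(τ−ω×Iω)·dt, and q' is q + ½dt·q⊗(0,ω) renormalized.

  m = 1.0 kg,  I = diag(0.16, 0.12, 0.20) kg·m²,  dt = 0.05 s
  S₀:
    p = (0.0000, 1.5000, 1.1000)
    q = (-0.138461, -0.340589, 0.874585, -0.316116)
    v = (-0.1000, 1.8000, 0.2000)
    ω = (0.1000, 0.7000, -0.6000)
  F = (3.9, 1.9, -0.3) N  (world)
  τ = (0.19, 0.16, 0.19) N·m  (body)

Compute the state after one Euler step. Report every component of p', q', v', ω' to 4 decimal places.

p' = (-0.0050, 1.5900, 1.1100)
q' = (-0.1576, -0.3484, 0.8660, -0.3221)
v' = (0.0950, 1.8950, 0.1850)
ω' = (0.1699, 0.7657, -0.5518)

a = F/m = (3.9000, 1.9000, -0.3000)
p + v·dt = (-0.0050, 1.5900, 1.1100)
new velocity v' = (0.0950, 1.8950, 0.1850)
precession coupling ω×(Iω) = (-0.0336, 0.0024, -0.0028)
(τ − ω×Iω)/I = (1.3975, 1.3133, 0.9640)
ω' = ω + α·dt = (0.1699, 0.7657, -0.5518)
q⊗(0,ω) = (-0.7678202, -0.3173159, -0.3328877, -0.2427942)
q' = normalize(q + ½dt·q⊗(0,ω)) = (-0.1576, -0.3484, 0.8660, -0.3221)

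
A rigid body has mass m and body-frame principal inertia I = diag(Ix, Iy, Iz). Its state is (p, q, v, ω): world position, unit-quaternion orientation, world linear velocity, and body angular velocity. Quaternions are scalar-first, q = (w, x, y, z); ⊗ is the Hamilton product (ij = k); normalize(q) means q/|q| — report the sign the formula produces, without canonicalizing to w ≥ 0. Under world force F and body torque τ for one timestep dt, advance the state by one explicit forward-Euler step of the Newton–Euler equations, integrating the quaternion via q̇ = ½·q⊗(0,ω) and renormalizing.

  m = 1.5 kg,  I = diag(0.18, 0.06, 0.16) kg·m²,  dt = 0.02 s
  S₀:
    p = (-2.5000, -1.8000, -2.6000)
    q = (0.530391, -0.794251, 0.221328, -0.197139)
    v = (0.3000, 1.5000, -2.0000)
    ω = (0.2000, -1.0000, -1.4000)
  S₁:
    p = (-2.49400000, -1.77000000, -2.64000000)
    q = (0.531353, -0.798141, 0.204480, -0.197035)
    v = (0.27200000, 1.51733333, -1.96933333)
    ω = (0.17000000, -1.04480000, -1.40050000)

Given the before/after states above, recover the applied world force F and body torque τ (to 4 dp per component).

Δω = ω₁−ω₀ = (-0.03000000, -0.04480000, -0.00050000)
applied torque τ = (-0.1300, -0.1400, 0.0200)
v₁ − v₀ = (-0.02800000, 0.01733333, 0.03066667)
F = m·Δv/dt = (-2.1000, 1.3000, 2.3000)

F = (-2.1000, 1.3000, 2.3000)
τ = (-0.1300, -0.1400, 0.0200)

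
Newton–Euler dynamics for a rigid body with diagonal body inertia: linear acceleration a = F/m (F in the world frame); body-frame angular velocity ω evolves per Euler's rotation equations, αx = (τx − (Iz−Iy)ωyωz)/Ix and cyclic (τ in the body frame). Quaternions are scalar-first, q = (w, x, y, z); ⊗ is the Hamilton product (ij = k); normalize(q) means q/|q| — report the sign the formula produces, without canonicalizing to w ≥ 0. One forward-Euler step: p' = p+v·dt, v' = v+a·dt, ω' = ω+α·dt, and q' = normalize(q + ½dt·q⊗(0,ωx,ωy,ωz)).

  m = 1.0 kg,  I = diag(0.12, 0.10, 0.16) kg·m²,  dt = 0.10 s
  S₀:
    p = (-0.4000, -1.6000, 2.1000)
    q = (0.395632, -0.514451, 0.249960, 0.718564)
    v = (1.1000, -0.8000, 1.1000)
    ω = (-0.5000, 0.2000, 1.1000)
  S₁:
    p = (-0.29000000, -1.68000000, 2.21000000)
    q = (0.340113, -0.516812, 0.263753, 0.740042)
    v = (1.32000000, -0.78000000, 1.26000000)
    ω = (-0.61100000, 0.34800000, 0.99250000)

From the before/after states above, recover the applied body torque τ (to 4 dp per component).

τ = (-0.1200, 0.1700, -0.1700)

Δω = ω₁−ω₀ = (-0.11100000, 0.14800000, -0.10750000)
precession coupling = (0.0132, 0.0220, 0.0020)
applied torque τ = (-0.1200, 0.1700, -0.1700)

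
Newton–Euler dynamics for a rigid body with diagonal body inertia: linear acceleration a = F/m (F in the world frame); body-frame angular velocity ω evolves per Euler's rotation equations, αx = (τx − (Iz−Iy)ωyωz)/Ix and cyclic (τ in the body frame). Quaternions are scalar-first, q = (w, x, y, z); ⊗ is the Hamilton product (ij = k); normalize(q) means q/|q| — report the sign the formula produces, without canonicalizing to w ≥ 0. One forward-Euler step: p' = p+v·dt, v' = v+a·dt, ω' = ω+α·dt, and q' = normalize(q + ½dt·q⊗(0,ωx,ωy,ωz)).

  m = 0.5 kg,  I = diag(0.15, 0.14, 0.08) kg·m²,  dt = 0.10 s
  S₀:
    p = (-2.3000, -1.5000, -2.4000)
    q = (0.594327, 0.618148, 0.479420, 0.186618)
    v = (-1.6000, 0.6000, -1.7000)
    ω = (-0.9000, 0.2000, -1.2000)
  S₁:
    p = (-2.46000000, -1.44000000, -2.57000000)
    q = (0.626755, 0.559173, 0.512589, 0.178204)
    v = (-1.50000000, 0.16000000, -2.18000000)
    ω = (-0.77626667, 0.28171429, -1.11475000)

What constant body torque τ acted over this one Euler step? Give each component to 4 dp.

Δω = ω₁−ω₀ = (0.12373333, 0.08171429, 0.08525000)
ω₀×(Iω₀) = (0.0144, 0.0756, 0.0018)
τ = I·(Δω/dt) + ω₀×(Iω₀) = (0.2000, 0.1900, 0.0700)

τ = (0.2000, 0.1900, 0.0700)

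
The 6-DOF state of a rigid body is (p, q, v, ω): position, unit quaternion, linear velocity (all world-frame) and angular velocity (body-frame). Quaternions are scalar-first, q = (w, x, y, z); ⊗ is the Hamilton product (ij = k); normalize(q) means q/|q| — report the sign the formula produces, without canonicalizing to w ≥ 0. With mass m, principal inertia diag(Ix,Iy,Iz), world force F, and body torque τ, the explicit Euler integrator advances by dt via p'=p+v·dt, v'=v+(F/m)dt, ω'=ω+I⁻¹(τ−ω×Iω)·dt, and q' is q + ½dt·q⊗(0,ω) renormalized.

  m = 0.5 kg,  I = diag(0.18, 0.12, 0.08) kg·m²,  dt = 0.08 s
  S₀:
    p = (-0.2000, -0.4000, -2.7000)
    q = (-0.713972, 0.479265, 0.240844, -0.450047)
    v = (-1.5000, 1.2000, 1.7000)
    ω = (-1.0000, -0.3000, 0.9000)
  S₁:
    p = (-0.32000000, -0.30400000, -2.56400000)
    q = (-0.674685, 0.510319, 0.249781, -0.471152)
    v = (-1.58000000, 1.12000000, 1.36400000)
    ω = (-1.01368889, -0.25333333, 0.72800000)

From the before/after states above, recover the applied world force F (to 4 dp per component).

F = (-0.5000, -0.5000, -2.1000)

Δv = v₁−v₀ = (-0.08000000, -0.08000000, -0.33600000)
applied force F = (-0.5000, -0.5000, -2.1000)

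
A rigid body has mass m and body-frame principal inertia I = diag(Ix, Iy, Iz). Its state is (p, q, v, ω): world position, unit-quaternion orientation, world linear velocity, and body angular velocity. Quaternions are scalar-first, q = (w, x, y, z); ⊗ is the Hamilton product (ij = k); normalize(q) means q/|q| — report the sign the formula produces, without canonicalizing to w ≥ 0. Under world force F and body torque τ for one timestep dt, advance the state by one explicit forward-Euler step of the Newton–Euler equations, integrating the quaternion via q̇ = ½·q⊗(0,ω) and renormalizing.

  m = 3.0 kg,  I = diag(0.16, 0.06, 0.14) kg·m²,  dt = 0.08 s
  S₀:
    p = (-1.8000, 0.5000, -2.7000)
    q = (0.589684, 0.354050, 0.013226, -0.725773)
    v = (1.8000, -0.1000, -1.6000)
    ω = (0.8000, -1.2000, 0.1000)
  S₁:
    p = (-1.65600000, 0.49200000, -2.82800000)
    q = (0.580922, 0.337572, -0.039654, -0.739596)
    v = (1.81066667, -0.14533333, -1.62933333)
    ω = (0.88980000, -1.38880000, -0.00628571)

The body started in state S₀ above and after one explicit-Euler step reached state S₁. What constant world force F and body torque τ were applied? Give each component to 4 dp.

velocity change Δv = (0.01066667, -0.04533333, -0.02933333)
m·(v₁−v₀)/dt = (0.4000, -1.7000, -1.1000)
ω₁ − ω₀ = (0.08980000, -0.18880000, -0.10628571)
applied torque τ = (0.1700, -0.1400, -0.0900)

F = (0.4000, -1.7000, -1.1000)
τ = (0.1700, -0.1400, -0.0900)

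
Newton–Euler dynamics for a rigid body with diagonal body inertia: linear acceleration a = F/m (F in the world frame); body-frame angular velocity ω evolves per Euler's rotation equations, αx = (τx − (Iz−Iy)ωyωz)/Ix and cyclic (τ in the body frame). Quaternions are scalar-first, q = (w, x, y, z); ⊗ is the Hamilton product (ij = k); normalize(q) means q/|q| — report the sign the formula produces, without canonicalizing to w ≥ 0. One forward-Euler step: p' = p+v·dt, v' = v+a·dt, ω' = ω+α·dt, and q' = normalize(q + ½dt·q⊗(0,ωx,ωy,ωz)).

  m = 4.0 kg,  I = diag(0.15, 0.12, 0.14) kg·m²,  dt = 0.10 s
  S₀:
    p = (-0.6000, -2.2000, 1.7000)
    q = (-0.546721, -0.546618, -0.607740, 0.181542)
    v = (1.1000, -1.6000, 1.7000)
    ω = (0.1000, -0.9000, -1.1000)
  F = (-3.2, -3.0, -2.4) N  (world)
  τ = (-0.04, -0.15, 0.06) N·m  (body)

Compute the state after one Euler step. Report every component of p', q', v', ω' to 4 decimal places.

p' = (-0.4900, -2.3600, 1.8700)
q' = (-0.5599, -0.5065, -0.6107, 0.2386)
v' = (1.0200, -1.6750, 1.6400)
ω' = (0.0601, -1.0241, -1.0591)

angular accel α = (-0.3987, -1.2408, 0.4093)
ω' = ω + α·dt = (0.0601, -1.0241, -1.0591)
2q̇ = q⊗(0,ω) = (-0.2926080, 0.7772297, -0.0910767, 1.1541233)
q + ½dt·q⊗(0,ω), renormalized = (-0.5599, -0.5065, -0.6107, 0.2386)
a = (-0.8000, -0.7500, -0.6000)
new position p' = (-0.4900, -2.3600, 1.8700)
new velocity v' = (1.0200, -1.6750, 1.6400)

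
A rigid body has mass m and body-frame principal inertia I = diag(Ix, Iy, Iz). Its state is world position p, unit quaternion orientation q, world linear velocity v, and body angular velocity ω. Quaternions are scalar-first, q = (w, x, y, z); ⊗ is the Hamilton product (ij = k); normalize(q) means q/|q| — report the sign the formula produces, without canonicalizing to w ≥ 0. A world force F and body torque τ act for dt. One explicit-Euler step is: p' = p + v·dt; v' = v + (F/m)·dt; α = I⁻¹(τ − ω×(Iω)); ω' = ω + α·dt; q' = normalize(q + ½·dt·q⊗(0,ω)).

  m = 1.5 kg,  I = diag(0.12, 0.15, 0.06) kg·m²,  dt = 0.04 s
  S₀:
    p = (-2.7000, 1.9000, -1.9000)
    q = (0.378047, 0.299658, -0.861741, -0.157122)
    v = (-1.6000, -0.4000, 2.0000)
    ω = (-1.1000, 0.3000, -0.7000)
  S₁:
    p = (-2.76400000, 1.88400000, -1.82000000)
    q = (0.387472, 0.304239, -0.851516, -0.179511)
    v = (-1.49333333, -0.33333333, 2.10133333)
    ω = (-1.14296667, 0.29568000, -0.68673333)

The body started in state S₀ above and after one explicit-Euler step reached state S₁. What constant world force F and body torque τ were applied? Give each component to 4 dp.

ω₁ − ω₀ = (-0.04296667, -0.00432000, 0.01326667)
I·α + gyro = (-0.1100, 0.0300, 0.0100)
v₁ − v₀ = (0.10666667, 0.06666667, 0.10133333)
m·(v₁−v₀)/dt = (4.0000, 2.5000, 3.8000)

F = (4.0000, 2.5000, 3.8000)
τ = (-0.1100, 0.0300, 0.0100)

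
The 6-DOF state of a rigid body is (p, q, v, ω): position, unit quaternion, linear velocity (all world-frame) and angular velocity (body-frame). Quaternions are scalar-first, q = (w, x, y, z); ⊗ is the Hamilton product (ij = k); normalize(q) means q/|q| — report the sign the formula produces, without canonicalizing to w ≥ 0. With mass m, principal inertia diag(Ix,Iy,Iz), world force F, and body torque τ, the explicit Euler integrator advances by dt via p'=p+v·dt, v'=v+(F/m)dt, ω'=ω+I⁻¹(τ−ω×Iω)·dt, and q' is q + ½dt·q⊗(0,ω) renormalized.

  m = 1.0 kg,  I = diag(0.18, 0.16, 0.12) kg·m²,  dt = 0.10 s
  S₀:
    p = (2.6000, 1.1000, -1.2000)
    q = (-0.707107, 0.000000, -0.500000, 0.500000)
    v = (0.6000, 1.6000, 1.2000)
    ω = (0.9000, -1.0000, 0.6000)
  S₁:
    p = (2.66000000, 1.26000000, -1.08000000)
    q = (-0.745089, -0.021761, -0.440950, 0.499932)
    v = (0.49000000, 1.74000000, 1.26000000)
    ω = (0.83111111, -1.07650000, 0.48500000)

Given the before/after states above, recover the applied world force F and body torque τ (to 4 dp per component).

F = (-1.1000, 1.4000, 0.6000)
τ = (-0.1000, -0.0900, -0.1200)

rate change Δω = (-0.06888889, -0.07650000, -0.11500000)
gyro term ω₀×Iω₀ = (0.0240, 0.0324, 0.0180)
applied torque τ = (-0.1000, -0.0900, -0.1200)
Δv = v₁−v₀ = (-0.11000000, 0.14000000, 0.06000000)
F = m·Δv/dt = (-1.1000, 1.4000, 0.6000)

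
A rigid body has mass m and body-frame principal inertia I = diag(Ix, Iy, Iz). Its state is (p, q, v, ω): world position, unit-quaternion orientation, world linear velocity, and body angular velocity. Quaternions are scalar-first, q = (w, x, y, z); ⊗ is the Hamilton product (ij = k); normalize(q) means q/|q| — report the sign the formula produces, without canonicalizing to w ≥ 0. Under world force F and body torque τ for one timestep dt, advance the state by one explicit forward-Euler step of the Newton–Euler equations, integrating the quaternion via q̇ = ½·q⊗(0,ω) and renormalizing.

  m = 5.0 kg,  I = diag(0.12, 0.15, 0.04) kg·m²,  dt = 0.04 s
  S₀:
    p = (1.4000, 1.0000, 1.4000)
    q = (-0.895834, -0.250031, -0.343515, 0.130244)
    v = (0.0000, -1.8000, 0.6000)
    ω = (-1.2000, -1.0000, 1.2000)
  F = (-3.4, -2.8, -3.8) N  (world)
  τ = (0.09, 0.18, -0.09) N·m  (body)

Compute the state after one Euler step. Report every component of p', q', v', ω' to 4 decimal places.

p' = (1.4000, 0.9280, 1.4240)
q' = (-0.9111, -0.2340, -0.3225, 0.1054)
v' = (-0.0272, -1.8224, 0.5696)
ω' = (-1.2140, -0.9213, 1.0740)

gyro term ω×Iω = (0.1320, -0.1152, 0.0360)
α = I⁻¹(τ − ω×Iω) = (-0.3500, 1.9680, -3.1500)
ω' = ω + α·dt = (-1.2140, -0.9213, 1.0740)
q⊗(0,ω) = (-0.7998450, 0.7930268, 1.0395784, -1.2371878)
updated quaternion q' = (-0.9111, -0.2340, -0.3225, 0.1054)
p + v·dt = (1.4000, 0.9280, 1.4240)
v' = v + a·dt = (-0.0272, -1.8224, 0.5696)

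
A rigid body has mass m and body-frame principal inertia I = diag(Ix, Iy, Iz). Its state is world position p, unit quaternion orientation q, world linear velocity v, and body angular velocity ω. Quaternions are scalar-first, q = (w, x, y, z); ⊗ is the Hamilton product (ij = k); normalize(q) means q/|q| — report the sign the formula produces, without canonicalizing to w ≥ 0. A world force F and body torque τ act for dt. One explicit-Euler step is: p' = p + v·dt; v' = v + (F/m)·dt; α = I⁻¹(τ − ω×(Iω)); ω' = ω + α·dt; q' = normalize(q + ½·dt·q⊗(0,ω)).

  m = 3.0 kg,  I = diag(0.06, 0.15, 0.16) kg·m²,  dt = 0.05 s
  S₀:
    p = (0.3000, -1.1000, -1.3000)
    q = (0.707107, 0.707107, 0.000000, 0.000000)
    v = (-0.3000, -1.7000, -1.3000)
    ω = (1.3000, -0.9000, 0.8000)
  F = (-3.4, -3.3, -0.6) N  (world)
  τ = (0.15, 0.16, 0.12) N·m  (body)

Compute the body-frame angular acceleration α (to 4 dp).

precession coupling ω×(Iω) = (-0.0072, -0.1040, -0.1053)
(τ − ω×Iω)/I = (2.6200, 1.7600, 1.4081)

α = (2.6200, 1.7600, 1.4081)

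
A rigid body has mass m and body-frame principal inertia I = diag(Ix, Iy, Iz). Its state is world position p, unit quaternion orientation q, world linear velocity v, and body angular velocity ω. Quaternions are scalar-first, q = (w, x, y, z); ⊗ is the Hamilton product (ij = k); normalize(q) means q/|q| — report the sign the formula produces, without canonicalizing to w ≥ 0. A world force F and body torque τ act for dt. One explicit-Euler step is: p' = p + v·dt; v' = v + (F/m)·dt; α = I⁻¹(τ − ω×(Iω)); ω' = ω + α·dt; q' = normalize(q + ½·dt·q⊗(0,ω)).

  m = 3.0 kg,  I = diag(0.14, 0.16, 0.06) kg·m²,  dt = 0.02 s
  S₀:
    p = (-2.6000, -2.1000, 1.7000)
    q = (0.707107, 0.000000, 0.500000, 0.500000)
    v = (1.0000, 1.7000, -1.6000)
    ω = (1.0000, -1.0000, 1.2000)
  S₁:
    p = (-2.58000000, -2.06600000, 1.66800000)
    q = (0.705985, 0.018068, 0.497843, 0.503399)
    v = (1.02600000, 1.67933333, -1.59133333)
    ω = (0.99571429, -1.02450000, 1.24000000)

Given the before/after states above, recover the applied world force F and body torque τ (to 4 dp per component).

rate change Δω = (-0.00428571, -0.02450000, 0.04000000)
applied torque τ = (0.0900, -0.1000, 0.1000)
v₁ − v₀ = (0.02600000, -0.02066667, 0.00866667)
m·(v₁−v₀)/dt = (3.9000, -3.1000, 1.3000)

F = (3.9000, -3.1000, 1.3000)
τ = (0.0900, -0.1000, 0.1000)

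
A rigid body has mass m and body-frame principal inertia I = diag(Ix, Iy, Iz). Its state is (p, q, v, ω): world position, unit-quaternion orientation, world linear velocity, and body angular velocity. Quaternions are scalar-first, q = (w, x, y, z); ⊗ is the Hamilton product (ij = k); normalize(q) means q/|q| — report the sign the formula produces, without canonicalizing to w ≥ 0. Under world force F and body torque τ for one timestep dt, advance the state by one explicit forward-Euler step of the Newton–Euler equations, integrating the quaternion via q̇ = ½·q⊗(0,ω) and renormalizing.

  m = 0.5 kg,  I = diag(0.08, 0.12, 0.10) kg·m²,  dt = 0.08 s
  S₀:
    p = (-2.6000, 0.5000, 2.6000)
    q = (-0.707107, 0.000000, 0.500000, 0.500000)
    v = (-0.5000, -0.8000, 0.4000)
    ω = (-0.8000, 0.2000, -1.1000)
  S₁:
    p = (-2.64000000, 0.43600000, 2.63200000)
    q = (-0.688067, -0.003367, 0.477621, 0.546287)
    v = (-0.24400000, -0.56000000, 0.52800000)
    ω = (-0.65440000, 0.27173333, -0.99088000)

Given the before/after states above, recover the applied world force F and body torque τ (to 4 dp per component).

Δv = v₁−v₀ = (0.25600000, 0.24000000, 0.12800000)
m·(v₁−v₀)/dt = (1.6000, 1.5000, 0.8000)
rate change Δω = (0.14560000, 0.07173333, 0.10912000)
applied torque τ = (0.1500, 0.0900, 0.1300)

F = (1.6000, 1.5000, 0.8000)
τ = (0.1500, 0.0900, 0.1300)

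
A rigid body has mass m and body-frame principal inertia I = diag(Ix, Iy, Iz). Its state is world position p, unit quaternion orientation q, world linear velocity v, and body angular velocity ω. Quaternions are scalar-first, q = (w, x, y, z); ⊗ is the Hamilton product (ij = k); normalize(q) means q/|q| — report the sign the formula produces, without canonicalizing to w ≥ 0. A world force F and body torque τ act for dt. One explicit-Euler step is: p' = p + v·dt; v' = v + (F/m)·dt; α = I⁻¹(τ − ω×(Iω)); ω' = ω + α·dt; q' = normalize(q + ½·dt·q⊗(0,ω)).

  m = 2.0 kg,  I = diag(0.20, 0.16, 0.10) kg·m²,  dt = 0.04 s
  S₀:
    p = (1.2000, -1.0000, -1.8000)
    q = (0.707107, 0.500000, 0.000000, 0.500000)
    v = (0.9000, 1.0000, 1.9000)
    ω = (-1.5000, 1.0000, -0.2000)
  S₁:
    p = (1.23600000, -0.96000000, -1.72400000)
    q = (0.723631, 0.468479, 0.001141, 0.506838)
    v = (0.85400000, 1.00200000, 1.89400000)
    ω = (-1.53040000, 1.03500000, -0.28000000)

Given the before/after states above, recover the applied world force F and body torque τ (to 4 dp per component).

Δv = v₁−v₀ = (-0.04600000, 0.00200000, -0.00600000)
F = m·Δv/dt = (-2.3000, 0.1000, -0.3000)
Δω = ω₁−ω₀ = (-0.03040000, 0.03500000, -0.08000000)
ω₀×(Iω₀) = (0.0120, 0.0300, 0.0600)
I·α + gyro = (-0.1400, 0.1700, -0.1400)

F = (-2.3000, 0.1000, -0.3000)
τ = (-0.1400, 0.1700, -0.1400)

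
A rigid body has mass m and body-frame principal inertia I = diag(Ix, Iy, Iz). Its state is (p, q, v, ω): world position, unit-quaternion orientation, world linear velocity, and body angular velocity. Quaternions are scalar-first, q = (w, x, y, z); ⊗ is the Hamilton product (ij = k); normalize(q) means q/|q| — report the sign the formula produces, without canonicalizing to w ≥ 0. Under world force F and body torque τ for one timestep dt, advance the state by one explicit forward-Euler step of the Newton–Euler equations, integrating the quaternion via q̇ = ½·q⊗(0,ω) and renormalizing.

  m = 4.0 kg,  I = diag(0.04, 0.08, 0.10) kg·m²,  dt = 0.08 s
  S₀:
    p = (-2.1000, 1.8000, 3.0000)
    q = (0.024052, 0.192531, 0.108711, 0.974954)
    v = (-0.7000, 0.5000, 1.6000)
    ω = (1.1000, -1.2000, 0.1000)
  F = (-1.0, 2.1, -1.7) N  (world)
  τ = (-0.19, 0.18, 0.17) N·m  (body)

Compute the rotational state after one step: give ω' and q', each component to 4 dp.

ω' = (0.7248, -1.0134, 0.2782)
q' = (0.0169, 0.2403, 0.1494, 0.9590)

ω×(Iω) gyroscopic = (-0.0024, -0.0066, -0.0528)
angular accel α = (-4.6900, 2.3325, 2.2280)
ω' = ω + α·dt = (0.7248, -1.0134, 0.2782)
2q̇ = q⊗(0,ω) = (-0.1788263, 1.2072731, 1.0243339, -0.3482141)
q' = normalize(q + ½dt·q⊗(0,ω)) = (0.0169, 0.2403, 0.1494, 0.9590)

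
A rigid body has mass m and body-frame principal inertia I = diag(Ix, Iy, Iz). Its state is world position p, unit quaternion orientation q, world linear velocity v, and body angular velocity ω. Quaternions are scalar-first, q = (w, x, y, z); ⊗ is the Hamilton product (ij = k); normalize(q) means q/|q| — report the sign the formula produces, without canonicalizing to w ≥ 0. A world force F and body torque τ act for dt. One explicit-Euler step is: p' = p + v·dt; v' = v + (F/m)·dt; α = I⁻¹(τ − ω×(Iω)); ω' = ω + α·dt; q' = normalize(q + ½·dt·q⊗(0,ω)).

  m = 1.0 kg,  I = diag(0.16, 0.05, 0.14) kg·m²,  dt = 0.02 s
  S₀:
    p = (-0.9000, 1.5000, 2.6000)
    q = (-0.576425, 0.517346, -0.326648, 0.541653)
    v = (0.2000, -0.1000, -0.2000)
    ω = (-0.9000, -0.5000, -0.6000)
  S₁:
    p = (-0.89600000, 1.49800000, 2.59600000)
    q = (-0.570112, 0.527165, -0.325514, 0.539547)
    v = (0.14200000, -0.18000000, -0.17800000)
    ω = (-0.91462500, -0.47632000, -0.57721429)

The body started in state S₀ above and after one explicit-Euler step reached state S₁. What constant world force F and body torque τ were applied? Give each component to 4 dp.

F = (-2.9000, -4.0000, 1.1000)
τ = (-0.0900, 0.0700, 0.1100)

v₁ − v₀ = (-0.05800000, -0.08000000, 0.02200000)
F = m·Δv/dt = (-2.9000, -4.0000, 1.1000)
rate change Δω = (-0.01462500, 0.02368000, 0.02278571)
gyro term ω₀×Iω₀ = (0.0270, 0.0108, -0.0495)
applied torque τ = (-0.0900, 0.0700, 0.1100)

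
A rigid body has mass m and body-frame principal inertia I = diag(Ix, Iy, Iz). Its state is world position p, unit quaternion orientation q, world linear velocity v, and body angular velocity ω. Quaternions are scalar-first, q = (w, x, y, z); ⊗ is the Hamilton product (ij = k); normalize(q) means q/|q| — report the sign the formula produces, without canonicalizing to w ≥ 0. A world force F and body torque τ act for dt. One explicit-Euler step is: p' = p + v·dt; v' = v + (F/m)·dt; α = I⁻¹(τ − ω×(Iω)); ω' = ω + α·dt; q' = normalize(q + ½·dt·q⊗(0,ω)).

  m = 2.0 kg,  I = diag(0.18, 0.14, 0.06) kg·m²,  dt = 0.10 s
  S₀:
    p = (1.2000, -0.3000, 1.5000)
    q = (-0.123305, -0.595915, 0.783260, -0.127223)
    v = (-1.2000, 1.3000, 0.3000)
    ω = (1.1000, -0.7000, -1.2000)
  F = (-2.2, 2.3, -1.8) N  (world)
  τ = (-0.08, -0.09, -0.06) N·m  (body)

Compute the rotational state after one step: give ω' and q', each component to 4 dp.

precession coupling ω×(Iω) = (-0.0672, -0.1584, 0.0308)
angular accel α = (-0.0711, 0.4886, -1.5133)
ω' = ω + α·dt = (1.0929, -0.6511, -1.3513)
2q̇ = q⊗(0,ω) = (1.0511209, -1.1646036, -0.7687298, -0.2964795)
q + ½dt·q⊗(0,ω), renormalized = (-0.0705, -0.6516, 0.7419, -0.1415)

ω' = (1.0929, -0.6511, -1.3513)
q' = (-0.0705, -0.6516, 0.7419, -0.1415)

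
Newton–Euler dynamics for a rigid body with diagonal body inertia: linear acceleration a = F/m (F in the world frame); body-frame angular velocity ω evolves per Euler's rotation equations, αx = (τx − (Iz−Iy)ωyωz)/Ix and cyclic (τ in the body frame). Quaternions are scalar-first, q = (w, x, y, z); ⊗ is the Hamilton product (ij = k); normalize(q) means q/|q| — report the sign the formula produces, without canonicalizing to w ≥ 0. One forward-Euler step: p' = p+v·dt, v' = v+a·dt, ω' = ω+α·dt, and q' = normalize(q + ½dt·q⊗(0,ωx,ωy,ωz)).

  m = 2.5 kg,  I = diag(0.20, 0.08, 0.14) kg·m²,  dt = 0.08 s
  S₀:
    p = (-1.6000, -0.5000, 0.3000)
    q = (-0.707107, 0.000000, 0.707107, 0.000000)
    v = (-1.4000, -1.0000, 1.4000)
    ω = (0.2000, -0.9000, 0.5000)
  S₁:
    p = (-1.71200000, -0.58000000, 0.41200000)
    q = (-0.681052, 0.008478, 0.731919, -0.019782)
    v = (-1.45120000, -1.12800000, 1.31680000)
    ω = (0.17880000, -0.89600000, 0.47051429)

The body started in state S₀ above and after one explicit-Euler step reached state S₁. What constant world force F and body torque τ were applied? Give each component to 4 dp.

F = (-1.6000, -4.0000, -2.6000)
τ = (-0.0800, 0.0100, -0.0300)

velocity change Δv = (-0.05120000, -0.12800000, -0.08320000)
m·(v₁−v₀)/dt = (-1.6000, -4.0000, -2.6000)
Δω = ω₁−ω₀ = (-0.02120000, 0.00400000, -0.02948571)
gyro term ω₀×Iω₀ = (-0.0270, 0.0060, 0.0216)
I·α + gyro = (-0.0800, 0.0100, -0.0300)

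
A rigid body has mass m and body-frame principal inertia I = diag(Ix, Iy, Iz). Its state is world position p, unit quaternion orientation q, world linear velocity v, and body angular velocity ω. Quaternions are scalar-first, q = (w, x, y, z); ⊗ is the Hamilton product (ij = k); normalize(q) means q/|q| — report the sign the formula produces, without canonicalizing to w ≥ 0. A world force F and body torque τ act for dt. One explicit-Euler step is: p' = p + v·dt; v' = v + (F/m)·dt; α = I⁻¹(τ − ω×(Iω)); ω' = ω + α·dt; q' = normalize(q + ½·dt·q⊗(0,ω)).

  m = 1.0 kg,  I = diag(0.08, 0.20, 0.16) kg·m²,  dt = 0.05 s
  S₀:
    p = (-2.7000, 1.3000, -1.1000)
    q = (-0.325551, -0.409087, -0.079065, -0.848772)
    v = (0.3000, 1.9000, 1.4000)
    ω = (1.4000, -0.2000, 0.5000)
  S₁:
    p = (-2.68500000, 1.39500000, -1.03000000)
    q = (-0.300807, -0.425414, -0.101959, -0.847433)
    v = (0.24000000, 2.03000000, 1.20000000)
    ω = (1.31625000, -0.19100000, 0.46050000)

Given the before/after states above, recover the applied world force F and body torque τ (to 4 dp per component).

F = (-1.2000, 2.6000, -4.0000)
τ = (-0.1300, -0.0200, -0.1600)

Δω = ω₁−ω₀ = (-0.08375000, 0.00900000, -0.03950000)
I·α + gyro = (-0.1300, -0.0200, -0.1600)
Δv = v₁−v₀ = (-0.06000000, 0.13000000, -0.20000000)
F = m·Δv/dt = (-1.2000, 2.6000, -4.0000)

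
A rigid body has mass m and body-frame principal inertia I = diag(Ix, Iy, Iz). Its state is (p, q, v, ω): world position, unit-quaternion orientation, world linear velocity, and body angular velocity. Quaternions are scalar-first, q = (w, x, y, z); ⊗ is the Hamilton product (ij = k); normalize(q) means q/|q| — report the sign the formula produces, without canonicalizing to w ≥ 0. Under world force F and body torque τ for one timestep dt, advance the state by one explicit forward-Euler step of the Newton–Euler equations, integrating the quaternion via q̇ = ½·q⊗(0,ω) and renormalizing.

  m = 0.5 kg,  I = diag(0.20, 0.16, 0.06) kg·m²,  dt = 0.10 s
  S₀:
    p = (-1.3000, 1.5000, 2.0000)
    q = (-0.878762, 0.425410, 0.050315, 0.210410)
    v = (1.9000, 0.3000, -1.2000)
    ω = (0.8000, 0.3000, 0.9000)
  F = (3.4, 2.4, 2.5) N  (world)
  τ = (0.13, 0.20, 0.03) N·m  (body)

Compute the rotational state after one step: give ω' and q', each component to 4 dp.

ω' = (0.8785, 0.3620, 0.9660)
q' = (-0.9043, 0.3886, 0.0264, 0.1749)

(τ − ω×Iω)/I = (0.7850, 0.6200, 0.6600)
ω + α·dt = (0.8785, 0.3620, 0.9660)
2q̇ = q⊗(0,ω) = (-0.5447915, -0.7208491, -0.4781696, -0.7035148)
q' = normalize(q + ½dt·q⊗(0,ω)) = (-0.9043, 0.3886, 0.0264, 0.1749)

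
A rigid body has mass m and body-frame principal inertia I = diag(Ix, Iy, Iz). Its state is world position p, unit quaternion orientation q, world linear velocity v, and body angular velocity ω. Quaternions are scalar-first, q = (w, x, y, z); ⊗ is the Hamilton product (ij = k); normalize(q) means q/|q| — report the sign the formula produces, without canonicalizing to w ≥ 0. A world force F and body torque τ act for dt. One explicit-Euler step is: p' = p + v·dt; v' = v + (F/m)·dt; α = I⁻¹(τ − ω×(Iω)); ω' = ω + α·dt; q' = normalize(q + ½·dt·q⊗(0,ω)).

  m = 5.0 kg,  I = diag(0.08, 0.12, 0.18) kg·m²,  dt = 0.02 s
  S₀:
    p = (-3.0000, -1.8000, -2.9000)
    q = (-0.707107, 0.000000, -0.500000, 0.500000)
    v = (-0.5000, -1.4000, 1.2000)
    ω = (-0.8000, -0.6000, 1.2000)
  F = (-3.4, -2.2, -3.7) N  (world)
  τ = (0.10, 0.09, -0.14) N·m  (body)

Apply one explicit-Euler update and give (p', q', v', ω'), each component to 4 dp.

a = F/m = (-0.6800, -0.4400, -0.7400)
p + v·dt = (-3.0100, -1.8280, -2.8760)
v + (F/m)dt = (-0.5136, -1.4088, 1.1852)
gyro term ω×Iω = (-0.0432, 0.0960, 0.0192)
(τ − ω×Iω)/I = (1.7900, -0.0500, -0.8844)
ω' = ω + α·dt = (-0.7642, -0.6010, 1.1823)
q⊗(0,ω) = (-0.9000000, 0.2656856, 0.0242642, -1.2485284)
q + ½dt·q⊗(0,ω), renormalized = (-0.7160, 0.0027, -0.4997, 0.4875)

p' = (-3.0100, -1.8280, -2.8760)
q' = (-0.7160, 0.0027, -0.4997, 0.4875)
v' = (-0.5136, -1.4088, 1.1852)
ω' = (-0.7642, -0.6010, 1.1823)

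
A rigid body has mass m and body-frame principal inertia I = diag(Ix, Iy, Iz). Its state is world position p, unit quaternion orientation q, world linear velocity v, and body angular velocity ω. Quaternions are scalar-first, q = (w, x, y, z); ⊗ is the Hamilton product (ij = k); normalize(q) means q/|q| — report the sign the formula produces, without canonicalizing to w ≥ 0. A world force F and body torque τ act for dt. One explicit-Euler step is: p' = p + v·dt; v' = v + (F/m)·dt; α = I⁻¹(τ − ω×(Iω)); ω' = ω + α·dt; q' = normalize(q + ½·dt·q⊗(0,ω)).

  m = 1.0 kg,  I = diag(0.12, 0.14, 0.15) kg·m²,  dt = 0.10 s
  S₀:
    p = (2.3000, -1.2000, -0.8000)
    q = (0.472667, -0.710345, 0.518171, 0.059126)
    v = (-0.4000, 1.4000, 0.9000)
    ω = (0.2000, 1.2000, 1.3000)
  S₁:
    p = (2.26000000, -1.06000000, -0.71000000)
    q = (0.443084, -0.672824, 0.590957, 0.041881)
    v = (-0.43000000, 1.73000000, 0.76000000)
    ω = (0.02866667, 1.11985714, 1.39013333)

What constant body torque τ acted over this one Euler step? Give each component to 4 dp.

τ = (-0.1900, -0.1200, 0.1400)

rate change Δω = (-0.17133333, -0.08014286, 0.09013333)
ω₀×(Iω₀) = (0.0156, -0.0078, 0.0048)
applied torque τ = (-0.1900, -0.1200, 0.1400)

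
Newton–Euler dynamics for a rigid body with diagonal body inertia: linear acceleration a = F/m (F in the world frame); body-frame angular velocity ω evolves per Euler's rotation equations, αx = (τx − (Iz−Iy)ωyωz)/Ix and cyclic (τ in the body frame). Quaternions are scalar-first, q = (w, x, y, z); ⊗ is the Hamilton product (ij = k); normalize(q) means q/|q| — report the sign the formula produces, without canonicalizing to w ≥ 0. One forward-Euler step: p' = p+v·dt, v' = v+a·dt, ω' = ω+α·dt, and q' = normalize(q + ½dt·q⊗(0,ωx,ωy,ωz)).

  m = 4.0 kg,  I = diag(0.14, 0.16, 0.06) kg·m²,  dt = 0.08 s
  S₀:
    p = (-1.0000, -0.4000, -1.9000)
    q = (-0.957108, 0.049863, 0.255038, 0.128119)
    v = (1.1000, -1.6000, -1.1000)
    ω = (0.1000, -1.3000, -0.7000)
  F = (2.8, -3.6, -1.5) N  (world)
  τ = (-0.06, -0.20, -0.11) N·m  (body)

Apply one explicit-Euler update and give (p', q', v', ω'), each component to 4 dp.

p' = (-0.9120, -0.5280, -1.9880)
q' = (-0.9388, 0.0455, 0.3062, 0.1510)
v' = (1.1560, -1.6720, -1.1300)
ω' = (0.1177, -1.3972, -0.8432)

a = (0.7000, -0.9000, -0.3750)
new position p' = (-0.9120, -0.5280, -1.9880)
new velocity v' = (1.1560, -1.6720, -1.1300)
(τ − ω×Iω)/I = (0.2214, -1.2150, -1.7900)
new body rate ω' = (0.1177, -1.3972, -0.8432)
Hamilton product q⊗(0,ω) = (0.4162464, -0.1076827, 1.2919564, 0.5796499)
q + ½dt·q⊗(0,ω), renormalized = (-0.9388, 0.0455, 0.3062, 0.1510)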